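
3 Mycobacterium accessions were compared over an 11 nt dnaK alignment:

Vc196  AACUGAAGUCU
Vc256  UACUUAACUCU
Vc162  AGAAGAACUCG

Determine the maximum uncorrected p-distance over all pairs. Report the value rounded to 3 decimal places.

0.545

Pairwise Hamming distances:
  Vc196 vs Vc256: 3
  Vc196 vs Vc162: 5
  Vc256 vs Vc162: 6
The largest is 6 mismatches, between Vc256 and Vc162; p = 6/11 = 0.545.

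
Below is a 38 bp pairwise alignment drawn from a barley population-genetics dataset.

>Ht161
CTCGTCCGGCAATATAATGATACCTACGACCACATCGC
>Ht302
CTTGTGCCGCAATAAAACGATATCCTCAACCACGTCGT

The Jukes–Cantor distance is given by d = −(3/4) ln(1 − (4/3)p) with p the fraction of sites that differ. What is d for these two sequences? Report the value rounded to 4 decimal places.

0.3658

The sequences differ at positions 3 (C/T), 6 (C/G), 8 (G/C), 15 (T/A), 18 (T/C), 23 (C/T), 25 (T/C), 26 (A/T), 28 (G/A), 34 (A/G), 38 (C/T).
p = 11/38 = 0.289474.
d = −0.75 · ln(1 − (4/3)·0.289474) = −0.75 · ln(0.614035) = −0.75 · (-0.487703) = 0.3658.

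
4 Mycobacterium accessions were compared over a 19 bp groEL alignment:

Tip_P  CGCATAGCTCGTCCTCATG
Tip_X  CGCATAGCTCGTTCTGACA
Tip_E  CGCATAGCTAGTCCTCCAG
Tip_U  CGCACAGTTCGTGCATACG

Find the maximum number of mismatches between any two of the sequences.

8

Pairwise Hamming distances:
  Tip_P vs Tip_X: 4
  Tip_P vs Tip_E: 3
  Tip_P vs Tip_U: 6
  Tip_X vs Tip_E: 6
  Tip_X vs Tip_U: 6
  Tip_E vs Tip_U: 8
The largest is 8, between Tip_E and Tip_U.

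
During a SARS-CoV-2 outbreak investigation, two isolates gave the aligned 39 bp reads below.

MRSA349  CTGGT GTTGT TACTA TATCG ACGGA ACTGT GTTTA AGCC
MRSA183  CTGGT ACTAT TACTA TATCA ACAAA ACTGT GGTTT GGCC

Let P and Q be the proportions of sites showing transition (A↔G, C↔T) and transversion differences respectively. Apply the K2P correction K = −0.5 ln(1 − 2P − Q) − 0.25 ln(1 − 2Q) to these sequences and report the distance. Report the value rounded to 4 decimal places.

0.2911

Mismatches occur at site 6 (G/A, transition), site 7 (T/C, transition), site 9 (G/A, transition), site 20 (G/A, transition), site 23 (G/A, transition), site 24 (G/A, transition), site 32 (T/G, transversion), site 35 (A/T, transversion), site 36 (A/G, transition).
Of the 9 differences, 7 transitions and 2 transversions over 39 sites: P = 7/39 = 0.179487, Q = 2/39 = 0.051282.
d = −0.5·ln(0.589744) − 0.25·ln(0.897436) = −0.5·(-0.528067) − 0.25·(-0.108213) = 0.2911.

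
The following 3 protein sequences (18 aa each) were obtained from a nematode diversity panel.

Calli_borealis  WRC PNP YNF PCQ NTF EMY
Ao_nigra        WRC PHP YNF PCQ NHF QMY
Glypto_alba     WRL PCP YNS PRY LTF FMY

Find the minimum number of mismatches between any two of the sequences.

3

Pairwise Hamming distances:
  Calli_borealis vs Ao_nigra: 3
  Calli_borealis vs Glypto_alba: 7
  Ao_nigra vs Glypto_alba: 8
The smallest is 3, between Calli_borealis and Ao_nigra.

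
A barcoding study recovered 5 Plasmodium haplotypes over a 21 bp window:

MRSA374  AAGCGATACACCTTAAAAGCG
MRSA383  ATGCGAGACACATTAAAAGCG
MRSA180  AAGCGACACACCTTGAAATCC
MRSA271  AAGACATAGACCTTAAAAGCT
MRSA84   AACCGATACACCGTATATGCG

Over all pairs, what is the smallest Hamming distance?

Pairwise Hamming distances:
  MRSA374 vs MRSA383: 3
  MRSA374 vs MRSA180: 4
  MRSA374 vs MRSA271: 4
  MRSA374 vs MRSA84: 4
  MRSA383 vs MRSA180: 6
  MRSA383 vs MRSA271: 7
  MRSA383 vs MRSA84: 7
  MRSA180 vs MRSA271: 7
  MRSA180 vs MRSA84: 8
  MRSA271 vs MRSA84: 8
The smallest is 3, between MRSA374 and MRSA383.

3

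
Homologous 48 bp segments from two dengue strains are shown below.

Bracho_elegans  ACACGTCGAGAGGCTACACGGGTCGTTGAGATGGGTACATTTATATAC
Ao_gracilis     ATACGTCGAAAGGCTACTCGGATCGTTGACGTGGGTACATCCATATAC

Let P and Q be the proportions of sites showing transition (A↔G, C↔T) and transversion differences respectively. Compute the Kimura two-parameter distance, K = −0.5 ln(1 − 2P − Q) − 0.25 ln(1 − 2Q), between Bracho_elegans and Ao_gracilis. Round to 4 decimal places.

0.1942

Mismatches occur at site 2 (C↔T, transition), site 10 (G↔A, transition), site 18 (A↔T, transversion), site 22 (G↔A, transition), site 30 (G↔C, transversion), site 31 (A↔G, transition), site 41 (T↔C, transition), site 42 (T↔C, transition).
Of the 8 differences, 6 transitions and 2 transversions over 48 sites: P = 6/48 = 0.125000, Q = 2/48 = 0.041667.
d = −0.5·ln(0.708333) − 0.25·ln(0.916666) = −0.5·(-0.344841) − 0.25·(-0.087012) = 0.1942.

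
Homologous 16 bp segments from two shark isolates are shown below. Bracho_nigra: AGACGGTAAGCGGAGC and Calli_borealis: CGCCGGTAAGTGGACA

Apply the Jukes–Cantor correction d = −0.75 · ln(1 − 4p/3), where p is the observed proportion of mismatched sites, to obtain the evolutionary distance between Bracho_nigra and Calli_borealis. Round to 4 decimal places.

0.4042

Differing sites — 1:A/C; 3:A/C; 11:C/T; 15:G/C; 16:C/A.
p = 5/16 = 0.312500.
d = −0.75 · ln(1 − (4/3)·0.312500) = −0.75 · ln(0.583333) = −0.75 · (-0.538997) = 0.4042.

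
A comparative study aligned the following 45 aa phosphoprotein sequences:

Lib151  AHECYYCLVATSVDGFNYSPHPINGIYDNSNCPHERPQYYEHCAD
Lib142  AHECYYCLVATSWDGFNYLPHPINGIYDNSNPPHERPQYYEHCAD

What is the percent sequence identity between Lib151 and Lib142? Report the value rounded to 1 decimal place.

Differing sites — 13:V/W; 19:S/L; 32:C/P.
42 of the 45 sites match, so the percent identity is 42/45 × 100 = 93.3%.

93.3%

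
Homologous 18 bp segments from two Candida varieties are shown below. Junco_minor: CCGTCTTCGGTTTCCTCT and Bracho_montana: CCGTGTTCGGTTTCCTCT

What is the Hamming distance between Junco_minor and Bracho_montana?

1

The sequences differ at position 5 (C/G).
That gives 1 mismatch out of 18 aligned sites, so the Hamming distance is 1.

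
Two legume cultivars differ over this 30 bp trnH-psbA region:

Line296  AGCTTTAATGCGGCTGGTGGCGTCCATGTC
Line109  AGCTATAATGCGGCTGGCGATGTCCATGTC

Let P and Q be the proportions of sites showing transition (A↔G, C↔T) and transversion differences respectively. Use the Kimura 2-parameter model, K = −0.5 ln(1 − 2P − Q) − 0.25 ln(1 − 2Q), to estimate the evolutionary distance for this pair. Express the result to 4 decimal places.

The sequences differ at positions 5 (T/A, transversion), 18 (T/C, transition), 20 (G/A, transition), 21 (C/T, transition).
Of the 4 differences, 3 transitions and 1 transversion over 30 sites: P = 3/30 = 0.100000, Q = 1/30 = 0.033333.
d = −0.5·ln(0.766667) − 0.25·ln(0.933334) = −0.5·(-0.265703) − 0.25·(-0.068992) = 0.1501.

0.1501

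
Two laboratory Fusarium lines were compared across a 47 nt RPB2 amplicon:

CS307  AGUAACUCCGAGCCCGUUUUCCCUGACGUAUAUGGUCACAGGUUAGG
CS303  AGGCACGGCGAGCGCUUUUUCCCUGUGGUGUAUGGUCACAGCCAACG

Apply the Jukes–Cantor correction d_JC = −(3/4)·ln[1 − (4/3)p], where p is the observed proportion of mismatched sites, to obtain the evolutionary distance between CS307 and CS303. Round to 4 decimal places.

Mismatches occur at site 3 (U↔G), site 4 (A↔C), site 7 (U↔G), site 8 (C↔G), site 14 (C↔G), site 16 (G↔U), site 26 (A↔U), site 27 (C↔G), site 30 (A↔G), site 42 (G↔C), site 43 (U↔C), site 44 (U↔A), site 46 (G↔C).
p = 13/47 = 0.276596.
d = −0.75 · ln(1 − (4/3)·0.276596) = −0.75 · ln(0.631205) = −0.75 · (-0.460125) = 0.3451.

0.3451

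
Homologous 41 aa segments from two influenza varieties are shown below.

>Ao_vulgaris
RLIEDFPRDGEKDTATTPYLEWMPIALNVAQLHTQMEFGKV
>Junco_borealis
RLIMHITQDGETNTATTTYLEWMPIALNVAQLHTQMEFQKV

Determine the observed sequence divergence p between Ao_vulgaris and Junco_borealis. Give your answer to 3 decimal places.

0.220

Differing sites — 4:E/M; 5:D/H; 6:F/I; 7:P/T; 8:R/Q; 12:K/T; 13:D/N; 18:P/T; 39:G/Q.
There are 9 differences over 41 sites, so p = 9/41 = 0.220.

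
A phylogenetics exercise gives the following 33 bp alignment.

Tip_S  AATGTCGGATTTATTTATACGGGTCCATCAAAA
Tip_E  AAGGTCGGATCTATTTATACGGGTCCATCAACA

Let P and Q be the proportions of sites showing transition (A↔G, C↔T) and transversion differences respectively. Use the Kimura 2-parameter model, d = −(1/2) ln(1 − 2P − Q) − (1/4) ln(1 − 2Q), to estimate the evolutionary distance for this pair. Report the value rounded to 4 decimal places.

0.0969

Mismatches occur at site 3 (T/G, transversion), site 11 (T/C, transition), site 32 (A/C, transversion).
Of the 3 differences, 1 transition and 2 transversions over 33 sites: P = 1/33 = 0.030303, Q = 2/33 = 0.060606.
d = −0.5·ln(0.878788) − 0.25·ln(0.878788) = −0.5·(-0.129212) − 0.25·(-0.129212) = 0.0969.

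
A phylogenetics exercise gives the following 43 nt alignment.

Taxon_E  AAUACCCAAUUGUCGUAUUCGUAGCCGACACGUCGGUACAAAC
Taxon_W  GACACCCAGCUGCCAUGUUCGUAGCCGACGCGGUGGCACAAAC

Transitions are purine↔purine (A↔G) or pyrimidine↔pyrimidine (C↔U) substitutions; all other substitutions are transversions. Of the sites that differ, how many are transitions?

Mismatches occur at site 1 (A↔G, transition), site 3 (U↔C, transition), site 9 (A↔G, transition), site 10 (U↔C, transition), site 13 (U↔C, transition), site 15 (G↔A, transition), site 17 (A↔G, transition), site 30 (A↔G, transition), site 33 (U↔G, transversion), site 34 (C↔U, transition), site 37 (U↔C, transition).
Of the 11 differences, 10 transitions and 1 transversion, so the answer is 10.

10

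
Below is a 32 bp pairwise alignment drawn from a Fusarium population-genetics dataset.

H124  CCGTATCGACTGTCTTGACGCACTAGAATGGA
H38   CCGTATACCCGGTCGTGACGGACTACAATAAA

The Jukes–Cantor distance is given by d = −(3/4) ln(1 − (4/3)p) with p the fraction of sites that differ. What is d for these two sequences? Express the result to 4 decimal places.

0.3525

Mismatches occur at site 7 (C→A), site 8 (G→C), site 9 (A→C), site 11 (T→G), site 15 (T→G), site 21 (C→G), site 26 (G→C), site 30 (G→A), site 31 (G→A).
p = 9/32 = 0.281250.
d = −0.75 · ln(1 − (4/3)·0.281250) = −0.75 · ln(0.625000) = −0.75 · (-0.470004) = 0.3525.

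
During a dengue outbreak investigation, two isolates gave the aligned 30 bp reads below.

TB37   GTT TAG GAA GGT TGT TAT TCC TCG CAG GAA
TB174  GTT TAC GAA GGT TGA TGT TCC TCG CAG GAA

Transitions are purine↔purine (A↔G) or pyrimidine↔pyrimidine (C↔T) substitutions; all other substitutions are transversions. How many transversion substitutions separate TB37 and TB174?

2

Differing sites — 6:G/C (Tv); 15:T/A (Tv); 17:A/G (Ti).
Of the 3 differences, 1 transition and 2 transversions, so the answer is 2.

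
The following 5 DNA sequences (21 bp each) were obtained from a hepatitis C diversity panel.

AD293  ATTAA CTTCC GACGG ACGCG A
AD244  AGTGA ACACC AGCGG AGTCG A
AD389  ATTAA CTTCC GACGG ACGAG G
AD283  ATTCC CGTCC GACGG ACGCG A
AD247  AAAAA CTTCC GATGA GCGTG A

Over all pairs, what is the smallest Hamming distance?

Pairwise Hamming distances:
  AD293 vs AD244: 9
  AD293 vs AD389: 2
  AD293 vs AD283: 3
  AD293 vs AD247: 6
  AD244 vs AD389: 11
  AD244 vs AD283: 10
  AD244 vs AD247: 14
  AD389 vs AD283: 5
  AD389 vs AD247: 7
  AD283 vs AD247: 9
The smallest is 2, between AD293 and AD389.

2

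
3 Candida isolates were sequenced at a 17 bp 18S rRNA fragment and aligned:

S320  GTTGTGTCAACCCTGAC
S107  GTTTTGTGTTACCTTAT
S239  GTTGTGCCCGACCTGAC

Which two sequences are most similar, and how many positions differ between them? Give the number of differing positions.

4

Pairwise Hamming distances:
  S320 vs S107: 7
  S320 vs S239: 4
  S107 vs S239: 7
The smallest is 4, between S320 and S239.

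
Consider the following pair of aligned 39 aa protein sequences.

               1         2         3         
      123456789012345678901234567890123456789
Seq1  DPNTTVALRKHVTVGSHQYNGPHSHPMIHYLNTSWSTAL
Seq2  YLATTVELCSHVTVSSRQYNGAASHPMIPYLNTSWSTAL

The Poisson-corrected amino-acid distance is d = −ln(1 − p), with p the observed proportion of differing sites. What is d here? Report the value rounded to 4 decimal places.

Mismatches occur at site 1 (D↔Y), site 2 (P↔L), site 3 (N↔A), site 7 (A↔E), site 9 (R↔C), site 10 (K↔S), site 15 (G↔S), site 17 (H↔R), site 22 (P↔A), site 23 (H↔A), site 29 (H↔P).
p = 11/39 = 0.282051.
d = −ln(1 − 0.282051) = −ln(0.717949) = 0.3314.

0.3314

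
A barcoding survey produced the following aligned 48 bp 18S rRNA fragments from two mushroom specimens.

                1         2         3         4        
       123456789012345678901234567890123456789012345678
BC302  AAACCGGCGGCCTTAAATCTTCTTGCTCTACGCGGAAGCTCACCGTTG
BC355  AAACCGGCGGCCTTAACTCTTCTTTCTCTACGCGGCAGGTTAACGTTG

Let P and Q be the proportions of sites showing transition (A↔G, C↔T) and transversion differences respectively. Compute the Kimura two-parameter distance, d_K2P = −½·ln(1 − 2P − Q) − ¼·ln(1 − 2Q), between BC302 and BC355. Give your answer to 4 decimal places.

0.1372

Mismatches occur at site 17 (A→C, transversion), site 25 (G→T, transversion), site 36 (A→C, transversion), site 39 (C→G, transversion), site 41 (C→T, transition), site 43 (C→A, transversion).
Of the 6 differences, 1 transition and 5 transversions over 48 sites: P = 1/48 = 0.020833, Q = 5/48 = 0.104167.
d = −0.5·ln(0.854167) − 0.25·ln(0.791666) = −0.5·(-0.157629) − 0.25·(-0.233616) = 0.1372.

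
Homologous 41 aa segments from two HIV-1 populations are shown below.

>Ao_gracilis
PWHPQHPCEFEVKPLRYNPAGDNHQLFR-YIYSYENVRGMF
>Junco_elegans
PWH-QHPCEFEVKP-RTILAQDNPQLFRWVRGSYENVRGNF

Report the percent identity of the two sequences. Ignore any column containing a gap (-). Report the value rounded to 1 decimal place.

Excluding the 3 gap columns leaves 38 comparable sites.
Mismatches occur at site 17 (Y/T), site 18 (N/I), site 19 (P/L), site 21 (G/Q), site 24 (H/P), site 30 (Y/V), site 31 (I/R), site 32 (Y/G), site 40 (M/N).
29 of the 38 comparable sites match, so the percent identity is 29/38 × 100 = 76.3%.

76.3%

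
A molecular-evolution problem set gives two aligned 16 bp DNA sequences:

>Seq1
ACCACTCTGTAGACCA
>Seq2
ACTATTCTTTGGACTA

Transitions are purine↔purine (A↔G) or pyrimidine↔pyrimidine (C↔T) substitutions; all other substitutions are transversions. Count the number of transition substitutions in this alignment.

Differing sites — 3:C/T (Ti); 5:C/T (Ti); 9:G/T (Tv); 11:A/G (Ti); 15:C/T (Ti).
Of the 5 differences, 4 transitions and 1 transversion, so the answer is 4.

4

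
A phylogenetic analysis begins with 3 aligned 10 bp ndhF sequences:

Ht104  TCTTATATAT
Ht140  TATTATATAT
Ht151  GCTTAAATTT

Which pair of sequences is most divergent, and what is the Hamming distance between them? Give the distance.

4

Pairwise Hamming distances:
  Ht104 vs Ht140: 1
  Ht104 vs Ht151: 3
  Ht140 vs Ht151: 4
The largest is 4, between Ht140 and Ht151.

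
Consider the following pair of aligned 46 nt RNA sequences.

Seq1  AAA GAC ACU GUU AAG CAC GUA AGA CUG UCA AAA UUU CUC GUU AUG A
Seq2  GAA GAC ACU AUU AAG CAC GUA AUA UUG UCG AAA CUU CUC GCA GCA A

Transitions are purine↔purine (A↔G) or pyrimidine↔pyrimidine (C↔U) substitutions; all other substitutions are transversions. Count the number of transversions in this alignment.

The sequences differ at positions 1 (A/G, transition), 10 (G/A, transition), 23 (G/U, transversion), 25 (C/U, transition), 30 (A/G, transition), 34 (U/C, transition), 41 (U/C, transition), 42 (U/A, transversion), 43 (A/G, transition), 44 (U/C, transition), 45 (G/A, transition).
Of the 11 differences, 9 transitions and 2 transversions, so the answer is 2.

2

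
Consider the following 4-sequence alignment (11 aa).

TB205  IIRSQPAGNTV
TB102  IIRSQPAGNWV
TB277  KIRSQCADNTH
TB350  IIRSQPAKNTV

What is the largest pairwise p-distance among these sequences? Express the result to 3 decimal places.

Pairwise Hamming distances:
  TB205 vs TB102: 1
  TB205 vs TB277: 4
  TB205 vs TB350: 1
  TB102 vs TB277: 5
  TB102 vs TB350: 2
  TB277 vs TB350: 4
The largest is 5 mismatches, between TB102 and TB277; p = 5/11 = 0.455.

0.455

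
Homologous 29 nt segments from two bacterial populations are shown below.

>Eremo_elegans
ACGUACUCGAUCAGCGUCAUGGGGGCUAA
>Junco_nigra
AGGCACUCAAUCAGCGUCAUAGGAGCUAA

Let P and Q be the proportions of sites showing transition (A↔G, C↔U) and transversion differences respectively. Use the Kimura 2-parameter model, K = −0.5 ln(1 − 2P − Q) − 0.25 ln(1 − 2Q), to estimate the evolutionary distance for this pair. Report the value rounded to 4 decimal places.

0.2036

Mismatches occur at site 2 (C→G, transversion), site 4 (U→C, transition), site 9 (G→A, transition), site 21 (G→A, transition), site 24 (G→A, transition).
Of the 5 differences, 4 transitions and 1 transversion over 29 sites: P = 4/29 = 0.137931, Q = 1/29 = 0.034483.
d = −0.5·ln(0.689655) − 0.25·ln(0.931034) = −0.5·(-0.371564) − 0.25·(-0.071459) = 0.2036.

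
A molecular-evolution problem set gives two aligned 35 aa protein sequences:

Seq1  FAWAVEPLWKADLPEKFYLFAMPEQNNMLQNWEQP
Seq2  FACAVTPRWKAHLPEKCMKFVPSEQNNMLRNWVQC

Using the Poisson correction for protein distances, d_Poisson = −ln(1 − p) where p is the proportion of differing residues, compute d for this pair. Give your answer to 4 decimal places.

Differing sites — 3:W/C; 6:E/T; 8:L/R; 12:D/H; 17:F/C; 18:Y/M; 19:L/K; 21:A/V; 22:M/P; 23:P/S; 30:Q/R; 33:E/V; 35:P/C.
p = 13/35 = 0.371429.
d = −ln(1 − 0.371429) = −ln(0.628571) = 0.4643.

0.4643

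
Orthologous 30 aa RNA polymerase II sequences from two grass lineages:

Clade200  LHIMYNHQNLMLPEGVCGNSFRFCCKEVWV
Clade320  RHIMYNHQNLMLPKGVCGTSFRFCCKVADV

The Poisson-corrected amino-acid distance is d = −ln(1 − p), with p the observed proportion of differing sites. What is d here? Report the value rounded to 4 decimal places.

The sequences differ at positions 1 (L/R), 14 (E/K), 19 (N/T), 27 (E/V), 28 (V/A), 29 (W/D).
p = 6/30 = 0.200000.
d = −ln(1 − 0.200000) = −ln(0.800000) = 0.2231.

0.2231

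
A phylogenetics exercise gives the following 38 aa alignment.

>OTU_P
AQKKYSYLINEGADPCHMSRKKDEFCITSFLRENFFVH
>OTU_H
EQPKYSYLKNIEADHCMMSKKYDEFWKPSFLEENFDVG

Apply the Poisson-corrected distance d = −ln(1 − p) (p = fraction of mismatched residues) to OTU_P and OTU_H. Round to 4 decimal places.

Differing sites — 1:A/E; 3:K/P; 9:I/K; 11:E/I; 12:G/E; 15:P/H; 17:H/M; 20:R/K; 22:K/Y; 26:C/W; 27:I/K; 28:T/P; 32:R/E; 36:F/D; 38:H/G.
p = 15/38 = 0.394737.
d = −ln(1 − 0.394737) = −ln(0.605263) = 0.5021.

0.5021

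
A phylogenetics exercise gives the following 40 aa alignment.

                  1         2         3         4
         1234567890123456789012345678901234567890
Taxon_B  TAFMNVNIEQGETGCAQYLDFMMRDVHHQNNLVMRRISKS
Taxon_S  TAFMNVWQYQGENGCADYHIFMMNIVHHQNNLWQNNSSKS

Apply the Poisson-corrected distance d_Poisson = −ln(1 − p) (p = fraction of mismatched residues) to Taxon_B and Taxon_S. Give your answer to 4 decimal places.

Differing sites — 7:N/W; 8:I/Q; 9:E/Y; 13:T/N; 17:Q/D; 19:L/H; 20:D/I; 24:R/N; 25:D/I; 33:V/W; 34:M/Q; 35:R/N; 36:R/N; 37:I/S.
p = 14/40 = 0.350000.
d = −ln(1 − 0.350000) = −ln(0.650000) = 0.4308.

0.4308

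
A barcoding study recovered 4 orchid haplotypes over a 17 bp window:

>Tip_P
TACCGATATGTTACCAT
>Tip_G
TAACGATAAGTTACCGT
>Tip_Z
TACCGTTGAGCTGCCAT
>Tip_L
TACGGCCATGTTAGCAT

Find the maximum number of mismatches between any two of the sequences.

Pairwise Hamming distances:
  Tip_P vs Tip_G: 3
  Tip_P vs Tip_Z: 5
  Tip_P vs Tip_L: 4
  Tip_G vs Tip_Z: 6
  Tip_G vs Tip_L: 7
  Tip_Z vs Tip_L: 8
The largest is 8, between Tip_Z and Tip_L.

8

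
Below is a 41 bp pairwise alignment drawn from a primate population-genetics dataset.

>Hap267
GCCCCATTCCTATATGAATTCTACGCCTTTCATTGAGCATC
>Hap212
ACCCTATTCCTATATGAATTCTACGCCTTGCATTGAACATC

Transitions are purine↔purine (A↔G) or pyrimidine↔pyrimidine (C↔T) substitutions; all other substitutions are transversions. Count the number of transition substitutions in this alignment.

3

The sequences differ at positions 1 (G/A, transition), 5 (C/T, transition), 30 (T/G, transversion), 37 (G/A, transition).
Of the 4 differences, 3 transitions and 1 transversion, so the answer is 3.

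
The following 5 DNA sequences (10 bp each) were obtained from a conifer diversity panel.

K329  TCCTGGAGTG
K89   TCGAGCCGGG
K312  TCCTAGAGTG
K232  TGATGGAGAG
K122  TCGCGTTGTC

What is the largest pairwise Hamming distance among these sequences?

Pairwise Hamming distances:
  K329 vs K89: 5
  K329 vs K312: 1
  K329 vs K232: 3
  K329 vs K122: 5
  K89 vs K312: 6
  K89 vs K232: 6
  K89 vs K122: 5
  K312 vs K232: 4
  K312 vs K122: 6
  K232 vs K122: 7
The largest is 7, between K232 and K122.

7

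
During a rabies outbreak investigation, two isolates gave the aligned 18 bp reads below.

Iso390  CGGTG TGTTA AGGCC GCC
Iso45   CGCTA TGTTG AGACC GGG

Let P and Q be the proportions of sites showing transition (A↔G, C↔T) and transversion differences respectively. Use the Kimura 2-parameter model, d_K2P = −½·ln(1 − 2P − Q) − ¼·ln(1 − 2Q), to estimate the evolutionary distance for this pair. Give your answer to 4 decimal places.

0.4479

The sequences differ at positions 3 (G/C, transversion), 5 (G/A, transition), 10 (A/G, transition), 13 (G/A, transition), 17 (C/G, transversion), 18 (C/G, transversion).
Of the 6 differences, 3 transitions and 3 transversions over 18 sites: P = 3/18 = 0.166667, Q = 3/18 = 0.166667.
d = −0.5·ln(0.499999) − 0.25·ln(0.666666) = −0.5·(-0.693149) − 0.25·(-0.405466) = 0.4479.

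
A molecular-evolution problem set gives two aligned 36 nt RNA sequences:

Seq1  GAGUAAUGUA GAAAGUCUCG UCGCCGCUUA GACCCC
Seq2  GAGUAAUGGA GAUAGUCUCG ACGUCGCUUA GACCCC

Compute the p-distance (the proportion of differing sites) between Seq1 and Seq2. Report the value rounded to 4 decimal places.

0.1111

The sequences differ at positions 9 (U/G), 13 (A/U), 21 (U/A), 24 (C/U).
There are 4 differences over 36 sites, so p = 4/36 = 0.1111.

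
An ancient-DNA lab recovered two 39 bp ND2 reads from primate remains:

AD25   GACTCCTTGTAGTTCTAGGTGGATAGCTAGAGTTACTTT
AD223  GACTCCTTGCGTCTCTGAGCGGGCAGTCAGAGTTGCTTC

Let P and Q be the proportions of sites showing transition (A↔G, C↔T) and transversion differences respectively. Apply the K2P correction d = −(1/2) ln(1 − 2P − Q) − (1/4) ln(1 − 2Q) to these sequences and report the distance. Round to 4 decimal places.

Mismatches occur at site 10 (T↔C, transition), site 11 (A↔G, transition), site 12 (G↔T, transversion), site 13 (T↔C, transition), site 17 (A↔G, transition), site 18 (G↔A, transition), site 20 (T↔C, transition), site 23 (A↔G, transition), site 24 (T↔C, transition), site 27 (C↔T, transition), site 28 (T↔C, transition), site 35 (A↔G, transition), site 39 (T↔C, transition).
Of the 13 differences, 12 transitions and 1 transversion over 39 sites: P = 12/39 = 0.307692, Q = 1/39 = 0.025641.
d = −0.5·ln(0.358975) − 0.25·ln(0.948718) = −0.5·(-1.024503) − 0.25·(-0.052644) = 0.5254.

0.5254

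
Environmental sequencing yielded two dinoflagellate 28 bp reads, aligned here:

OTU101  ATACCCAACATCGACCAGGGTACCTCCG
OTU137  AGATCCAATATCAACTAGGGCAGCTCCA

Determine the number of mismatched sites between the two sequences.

8

Mismatches occur at site 2 (T↔G), site 4 (C↔T), site 9 (C↔T), site 13 (G↔A), site 16 (C↔T), site 21 (T↔C), site 23 (C↔G), site 28 (G↔A).
That gives 8 mismatches out of 28 aligned sites, so the Hamming distance is 8.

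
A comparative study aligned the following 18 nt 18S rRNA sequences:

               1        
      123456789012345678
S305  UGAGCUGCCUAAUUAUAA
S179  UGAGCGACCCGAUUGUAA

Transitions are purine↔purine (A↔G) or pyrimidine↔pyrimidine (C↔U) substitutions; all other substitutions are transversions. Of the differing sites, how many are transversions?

1

The sequences differ at positions 6 (U/G, transversion), 7 (G/A, transition), 10 (U/C, transition), 11 (A/G, transition), 15 (A/G, transition).
Of the 5 differences, 4 transitions and 1 transversion, so the answer is 1.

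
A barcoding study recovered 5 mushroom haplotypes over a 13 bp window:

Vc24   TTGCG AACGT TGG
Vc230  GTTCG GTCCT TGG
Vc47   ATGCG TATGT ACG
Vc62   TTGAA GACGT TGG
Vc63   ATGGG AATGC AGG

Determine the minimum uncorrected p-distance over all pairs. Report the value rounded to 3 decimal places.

Pairwise Hamming distances:
  Vc24 vs Vc230: 5
  Vc24 vs Vc47: 5
  Vc24 vs Vc62: 3
  Vc24 vs Vc63: 5
  Vc230 vs Vc47: 8
  Vc230 vs Vc62: 6
  Vc230 vs Vc63: 9
  Vc47 vs Vc62: 7
  Vc47 vs Vc63: 4
  Vc62 vs Vc63: 7
The smallest is 3 mismatches, between Vc24 and Vc62; p = 3/13 = 0.231.

0.231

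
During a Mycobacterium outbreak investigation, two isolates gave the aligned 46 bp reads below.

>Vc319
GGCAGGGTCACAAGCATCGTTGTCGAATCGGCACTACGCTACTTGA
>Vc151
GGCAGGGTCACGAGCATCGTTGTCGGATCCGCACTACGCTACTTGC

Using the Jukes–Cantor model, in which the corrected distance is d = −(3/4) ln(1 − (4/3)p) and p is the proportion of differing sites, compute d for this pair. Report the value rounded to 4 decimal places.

The sequences differ at positions 12 (A/G), 26 (A/G), 30 (G/C), 46 (A/C).
p = 4/46 = 0.086957.
d = −0.75 · ln(1 − (4/3)·0.086957) = −0.75 · ln(0.884057) = −0.75 · (-0.123234) = 0.0924.

0.0924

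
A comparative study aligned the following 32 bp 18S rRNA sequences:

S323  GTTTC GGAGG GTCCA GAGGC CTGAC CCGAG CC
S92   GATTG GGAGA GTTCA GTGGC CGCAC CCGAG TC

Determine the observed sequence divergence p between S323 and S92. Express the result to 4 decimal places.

0.2500

Differing sites — 2:T/A; 5:C/G; 10:G/A; 13:C/T; 17:A/T; 22:T/G; 23:G/C; 31:C/T.
There are 8 differences over 32 sites, so p = 8/32 = 0.2500.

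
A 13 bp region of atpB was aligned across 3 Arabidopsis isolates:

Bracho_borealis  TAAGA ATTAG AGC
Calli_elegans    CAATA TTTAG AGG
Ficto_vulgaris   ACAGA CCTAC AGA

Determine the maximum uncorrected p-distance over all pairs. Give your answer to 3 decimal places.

Pairwise Hamming distances:
  Bracho_borealis vs Calli_elegans: 4
  Bracho_borealis vs Ficto_vulgaris: 6
  Calli_elegans vs Ficto_vulgaris: 7
The largest is 7 mismatches, between Calli_elegans and Ficto_vulgaris; p = 7/13 = 0.538.

0.538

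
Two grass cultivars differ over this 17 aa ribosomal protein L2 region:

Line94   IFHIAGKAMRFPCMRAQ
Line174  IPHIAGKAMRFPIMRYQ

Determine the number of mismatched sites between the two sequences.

The sequences differ at positions 2 (F/P), 13 (C/I), 16 (A/Y).
That gives 3 mismatches out of 17 aligned sites, so the Hamming distance is 3.

3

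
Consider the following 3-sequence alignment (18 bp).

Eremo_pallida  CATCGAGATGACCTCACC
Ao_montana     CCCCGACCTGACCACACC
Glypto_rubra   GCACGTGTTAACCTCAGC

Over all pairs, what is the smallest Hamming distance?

Pairwise Hamming distances:
  Eremo_pallida vs Ao_montana: 5
  Eremo_pallida vs Glypto_rubra: 7
  Ao_montana vs Glypto_rubra: 8
The smallest is 5, between Eremo_pallida and Ao_montana.

5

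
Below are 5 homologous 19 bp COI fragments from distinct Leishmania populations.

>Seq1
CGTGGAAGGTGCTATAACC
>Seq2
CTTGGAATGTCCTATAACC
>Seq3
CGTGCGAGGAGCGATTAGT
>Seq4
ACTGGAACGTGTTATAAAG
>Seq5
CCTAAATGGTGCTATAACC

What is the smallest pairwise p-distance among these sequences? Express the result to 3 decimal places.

0.158

Pairwise Hamming distances:
  Seq1 vs Seq2: 3
  Seq1 vs Seq3: 7
  Seq1 vs Seq4: 6
  Seq1 vs Seq5: 4
  Seq2 vs Seq3: 10
  Seq2 vs Seq4: 7
  Seq2 vs Seq5: 6
  Seq3 vs Seq4: 11
  Seq3 vs Seq5: 10
  Seq4 vs Seq5: 8
The smallest is 3 mismatches, between Seq1 and Seq2; p = 3/19 = 0.158.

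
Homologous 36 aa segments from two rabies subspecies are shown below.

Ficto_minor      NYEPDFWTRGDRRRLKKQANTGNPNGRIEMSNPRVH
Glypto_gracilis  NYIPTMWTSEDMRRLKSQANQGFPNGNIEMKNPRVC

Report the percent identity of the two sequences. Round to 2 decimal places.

Mismatches occur at site 3 (E→I), site 5 (D→T), site 6 (F→M), site 9 (R→S), site 10 (G→E), site 12 (R→M), site 17 (K→S), site 21 (T→Q), site 23 (N→F), site 27 (R→N), site 31 (S→K), site 36 (H→C).
24 of the 36 sites match, so the percent identity is 24/36 × 100 = 66.67%.

66.67%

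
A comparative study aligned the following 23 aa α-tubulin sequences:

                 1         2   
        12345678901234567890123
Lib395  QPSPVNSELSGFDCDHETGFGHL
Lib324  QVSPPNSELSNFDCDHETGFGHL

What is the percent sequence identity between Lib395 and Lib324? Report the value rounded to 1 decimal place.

87.0%

The sequences differ at positions 2 (P/V), 5 (V/P), 11 (G/N).
20 of the 23 sites match, so the percent identity is 20/23 × 100 = 87.0%.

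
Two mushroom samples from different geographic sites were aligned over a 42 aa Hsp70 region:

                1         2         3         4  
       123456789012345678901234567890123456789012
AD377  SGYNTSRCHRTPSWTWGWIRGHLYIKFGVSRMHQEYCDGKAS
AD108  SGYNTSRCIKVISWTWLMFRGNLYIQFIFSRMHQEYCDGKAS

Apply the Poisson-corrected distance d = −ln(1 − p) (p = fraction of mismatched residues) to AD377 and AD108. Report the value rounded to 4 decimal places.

0.3037

Differing sites — 9:H/I; 10:R/K; 11:T/V; 12:P/I; 17:G/L; 18:W/M; 19:I/F; 22:H/N; 26:K/Q; 28:G/I; 29:V/F.
p = 11/42 = 0.261905.
d = −ln(1 − 0.261905) = −ln(0.738095) = 0.3037.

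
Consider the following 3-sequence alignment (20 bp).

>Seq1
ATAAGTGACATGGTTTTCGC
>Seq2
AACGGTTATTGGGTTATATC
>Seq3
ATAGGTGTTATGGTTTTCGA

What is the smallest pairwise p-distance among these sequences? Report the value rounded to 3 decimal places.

0.200

Pairwise Hamming distances:
  Seq1 vs Seq2: 10
  Seq1 vs Seq3: 4
  Seq2 vs Seq3: 10
The smallest is 4 mismatches, between Seq1 and Seq3; p = 4/20 = 0.200.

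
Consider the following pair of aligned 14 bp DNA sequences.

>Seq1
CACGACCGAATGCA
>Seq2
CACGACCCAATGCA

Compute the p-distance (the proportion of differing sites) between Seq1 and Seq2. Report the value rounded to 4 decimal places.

A single mismatch occurs at site 8 (G↔C).
There are 1 differences over 14 sites, so p = 1/14 = 0.0714.

0.0714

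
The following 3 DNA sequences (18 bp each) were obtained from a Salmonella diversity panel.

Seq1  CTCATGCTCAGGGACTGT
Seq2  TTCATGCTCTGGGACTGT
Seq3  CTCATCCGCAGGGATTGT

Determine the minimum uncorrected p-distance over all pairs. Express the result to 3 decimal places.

Pairwise Hamming distances:
  Seq1 vs Seq2: 2
  Seq1 vs Seq3: 3
  Seq2 vs Seq3: 5
The smallest is 2 mismatches, between Seq1 and Seq2; p = 2/18 = 0.111.

0.111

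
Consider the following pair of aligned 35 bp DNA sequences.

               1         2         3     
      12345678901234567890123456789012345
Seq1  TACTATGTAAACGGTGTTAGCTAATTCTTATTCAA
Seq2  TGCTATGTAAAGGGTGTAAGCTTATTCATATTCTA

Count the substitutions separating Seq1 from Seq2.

6

Mismatches occur at site 2 (A→G), site 12 (C→G), site 18 (T→A), site 23 (A→T), site 28 (T→A), site 34 (A→T).
That gives 6 mismatches out of 35 aligned sites, so the Hamming distance is 6.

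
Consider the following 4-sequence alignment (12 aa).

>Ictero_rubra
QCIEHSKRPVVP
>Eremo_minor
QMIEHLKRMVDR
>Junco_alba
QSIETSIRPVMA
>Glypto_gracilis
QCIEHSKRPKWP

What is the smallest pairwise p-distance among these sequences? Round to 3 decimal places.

Pairwise Hamming distances:
  Ictero_rubra vs Eremo_minor: 5
  Ictero_rubra vs Junco_alba: 5
  Ictero_rubra vs Glypto_gracilis: 2
  Eremo_minor vs Junco_alba: 7
  Eremo_minor vs Glypto_gracilis: 6
  Junco_alba vs Glypto_gracilis: 6
The smallest is 2 mismatches, between Ictero_rubra and Glypto_gracilis; p = 2/12 = 0.167.

0.167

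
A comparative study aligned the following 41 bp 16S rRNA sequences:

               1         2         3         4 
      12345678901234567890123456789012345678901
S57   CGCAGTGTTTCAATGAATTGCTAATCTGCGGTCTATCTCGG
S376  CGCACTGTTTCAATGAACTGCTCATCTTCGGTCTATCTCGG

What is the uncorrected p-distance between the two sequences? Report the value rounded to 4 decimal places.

0.0976

Mismatches occur at site 5 (G→C), site 18 (T→C), site 23 (A→C), site 28 (G→T).
There are 4 differences over 41 sites, so p = 4/41 = 0.0976.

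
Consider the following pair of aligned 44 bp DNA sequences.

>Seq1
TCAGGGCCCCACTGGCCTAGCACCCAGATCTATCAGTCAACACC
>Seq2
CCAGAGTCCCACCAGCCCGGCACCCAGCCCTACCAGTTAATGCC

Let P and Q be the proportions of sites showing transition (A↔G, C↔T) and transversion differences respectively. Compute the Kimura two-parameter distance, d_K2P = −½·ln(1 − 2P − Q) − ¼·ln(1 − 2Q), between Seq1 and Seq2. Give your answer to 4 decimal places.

0.4315

Differing sites — 1:T/C (Ti); 5:G/A (Ti); 7:C/T (Ti); 13:T/C (Ti); 14:G/A (Ti); 18:T/C (Ti); 19:A/G (Ti); 28:A/C (Tv); 29:T/C (Ti); 33:T/C (Ti); 38:C/T (Ti); 41:C/T (Ti); 42:A/G (Ti).
Of the 13 differences, 12 transitions and 1 transversion over 44 sites: P = 12/44 = 0.272727, Q = 1/44 = 0.022727.
d = −0.5·ln(0.431819) − 0.25·ln(0.954546) = −0.5·(-0.839749) − 0.25·(-0.046519) = 0.4315.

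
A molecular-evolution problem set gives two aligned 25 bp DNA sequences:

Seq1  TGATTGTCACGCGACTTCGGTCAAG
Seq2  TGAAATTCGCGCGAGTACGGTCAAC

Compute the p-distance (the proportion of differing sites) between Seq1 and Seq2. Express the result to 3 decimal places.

0.280

Differing sites — 4:T/A; 5:T/A; 6:G/T; 9:A/G; 15:C/G; 17:T/A; 25:G/C.
There are 7 differences over 25 sites, so p = 7/25 = 0.280.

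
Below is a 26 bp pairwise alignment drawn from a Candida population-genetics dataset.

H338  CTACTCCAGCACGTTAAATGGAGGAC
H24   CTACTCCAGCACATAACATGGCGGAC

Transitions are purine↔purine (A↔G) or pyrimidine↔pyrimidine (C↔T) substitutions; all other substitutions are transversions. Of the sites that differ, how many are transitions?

1

The sequences differ at positions 13 (G/A, transition), 15 (T/A, transversion), 17 (A/C, transversion), 22 (A/C, transversion).
Of the 4 differences, 1 transition and 3 transversions, so the answer is 1.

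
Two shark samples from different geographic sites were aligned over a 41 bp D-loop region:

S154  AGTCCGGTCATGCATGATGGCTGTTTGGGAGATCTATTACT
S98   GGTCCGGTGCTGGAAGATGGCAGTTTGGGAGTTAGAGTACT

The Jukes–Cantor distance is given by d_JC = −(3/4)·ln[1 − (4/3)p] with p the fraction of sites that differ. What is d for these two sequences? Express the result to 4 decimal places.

Mismatches occur at site 1 (A→G), site 9 (C→G), site 10 (A→C), site 13 (C→G), site 15 (T→A), site 22 (T→A), site 32 (A→T), site 34 (C→A), site 35 (T→G), site 37 (T→G).
p = 10/41 = 0.243902.
d = −0.75 · ln(1 − (4/3)·0.243902) = −0.75 · ln(0.674797) = −0.75 · (-0.393343) = 0.2950.

0.2950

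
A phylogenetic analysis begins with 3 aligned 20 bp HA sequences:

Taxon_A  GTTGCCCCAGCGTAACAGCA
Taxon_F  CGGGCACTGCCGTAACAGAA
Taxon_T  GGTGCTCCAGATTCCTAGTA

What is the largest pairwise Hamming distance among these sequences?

Pairwise Hamming distances:
  Taxon_A vs Taxon_F: 8
  Taxon_A vs Taxon_T: 8
  Taxon_F vs Taxon_T: 12
The largest is 12, between Taxon_F and Taxon_T.

12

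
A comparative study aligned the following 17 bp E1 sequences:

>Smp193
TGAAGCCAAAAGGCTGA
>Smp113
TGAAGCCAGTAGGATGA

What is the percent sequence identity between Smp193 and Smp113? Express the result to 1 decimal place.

Differing sites — 9:A/G; 10:A/T; 14:C/A.
14 of the 17 sites match, so the percent identity is 14/17 × 100 = 82.4%.

82.4%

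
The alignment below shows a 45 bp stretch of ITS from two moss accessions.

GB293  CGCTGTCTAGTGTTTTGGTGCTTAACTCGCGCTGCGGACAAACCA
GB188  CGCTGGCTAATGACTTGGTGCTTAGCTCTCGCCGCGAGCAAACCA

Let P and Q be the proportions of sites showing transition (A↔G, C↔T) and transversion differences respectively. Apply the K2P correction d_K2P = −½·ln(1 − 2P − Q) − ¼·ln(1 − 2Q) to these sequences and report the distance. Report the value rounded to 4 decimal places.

0.2385

Mismatches occur at site 6 (T↔G, transversion), site 10 (G↔A, transition), site 13 (T↔A, transversion), site 14 (T↔C, transition), site 25 (A↔G, transition), site 29 (G↔T, transversion), site 33 (T↔C, transition), site 37 (G↔A, transition), site 38 (A↔G, transition).
Of the 9 differences, 6 transitions and 3 transversions over 45 sites: P = 6/45 = 0.133333, Q = 3/45 = 0.066667.
d = −0.5·ln(0.666667) − 0.25·ln(0.866666) = −0.5·(-0.405465) − 0.25·(-0.143102) = 0.2385.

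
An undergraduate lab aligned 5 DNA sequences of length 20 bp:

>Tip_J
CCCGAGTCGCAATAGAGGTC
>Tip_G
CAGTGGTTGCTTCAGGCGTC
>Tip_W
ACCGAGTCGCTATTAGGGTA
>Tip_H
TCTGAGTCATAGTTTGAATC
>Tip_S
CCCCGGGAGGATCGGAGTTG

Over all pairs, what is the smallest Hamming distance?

Pairwise Hamming distances:
  Tip_J vs Tip_G: 10
  Tip_J vs Tip_W: 6
  Tip_J vs Tip_H: 10
  Tip_J vs Tip_S: 10
  Tip_G vs Tip_W: 12
  Tip_G vs Tip_H: 15
  Tip_G vs Tip_S: 12
  Tip_W vs Tip_H: 10
  Tip_W vs Tip_S: 14
  Tip_H vs Tip_S: 16
The smallest is 6, between Tip_J and Tip_W.

6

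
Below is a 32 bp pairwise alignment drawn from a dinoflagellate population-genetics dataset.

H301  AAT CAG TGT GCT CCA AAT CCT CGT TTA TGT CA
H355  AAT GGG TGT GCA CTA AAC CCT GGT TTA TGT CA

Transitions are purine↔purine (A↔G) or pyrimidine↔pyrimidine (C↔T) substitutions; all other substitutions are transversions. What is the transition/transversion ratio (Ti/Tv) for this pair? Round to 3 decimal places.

Differing sites — 4:C/G (Tv); 5:A/G (Ti); 12:T/A (Tv); 14:C/T (Ti); 18:T/C (Ti); 22:C/G (Tv).
Of the 6 differences, 3 transitions and 3 transversions, so Ti/Tv = 3/3 = 1.000.

1.000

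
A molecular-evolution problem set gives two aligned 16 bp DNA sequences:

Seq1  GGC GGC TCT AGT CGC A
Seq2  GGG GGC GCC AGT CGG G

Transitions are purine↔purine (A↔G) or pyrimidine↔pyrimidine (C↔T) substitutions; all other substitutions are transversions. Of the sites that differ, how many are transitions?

The sequences differ at positions 3 (C/G, transversion), 7 (T/G, transversion), 9 (T/C, transition), 15 (C/G, transversion), 16 (A/G, transition).
Of the 5 differences, 2 transitions and 3 transversions, so the answer is 2.

2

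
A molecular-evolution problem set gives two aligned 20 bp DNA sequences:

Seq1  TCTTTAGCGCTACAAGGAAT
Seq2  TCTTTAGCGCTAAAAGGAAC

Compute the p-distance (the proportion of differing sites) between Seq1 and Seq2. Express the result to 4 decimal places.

0.1000

Mismatches occur at site 13 (C/A), site 20 (T/C).
There are 2 differences over 20 sites, so p = 2/20 = 0.1000.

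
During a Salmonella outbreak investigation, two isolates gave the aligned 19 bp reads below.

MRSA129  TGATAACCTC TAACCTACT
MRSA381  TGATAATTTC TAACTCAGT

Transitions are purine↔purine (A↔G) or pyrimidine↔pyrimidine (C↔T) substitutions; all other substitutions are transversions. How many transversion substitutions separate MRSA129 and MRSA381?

Mismatches occur at site 7 (C↔T, transition), site 8 (C↔T, transition), site 15 (C↔T, transition), site 16 (T↔C, transition), site 18 (C↔G, transversion).
Of the 5 differences, 4 transitions and 1 transversion, so the answer is 1.

1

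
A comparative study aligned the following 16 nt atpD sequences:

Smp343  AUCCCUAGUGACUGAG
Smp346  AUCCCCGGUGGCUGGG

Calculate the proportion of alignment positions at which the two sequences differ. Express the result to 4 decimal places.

0.2500

Differing sites — 6:U/C; 7:A/G; 11:A/G; 15:A/G.
There are 4 differences over 16 sites, so p = 4/16 = 0.2500.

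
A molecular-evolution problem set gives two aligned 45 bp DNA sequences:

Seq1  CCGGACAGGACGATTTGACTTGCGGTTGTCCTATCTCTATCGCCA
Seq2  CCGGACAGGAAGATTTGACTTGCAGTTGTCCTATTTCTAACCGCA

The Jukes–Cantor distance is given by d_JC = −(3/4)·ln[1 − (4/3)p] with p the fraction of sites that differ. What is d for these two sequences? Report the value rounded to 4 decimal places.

0.1468

The sequences differ at positions 11 (C/A), 24 (G/A), 35 (C/T), 40 (T/A), 42 (G/C), 43 (C/G).
p = 6/45 = 0.133333.
d = −0.75 · ln(1 − (4/3)·0.133333) = −0.75 · ln(0.822223) = −0.75 · (-0.195744) = 0.1468.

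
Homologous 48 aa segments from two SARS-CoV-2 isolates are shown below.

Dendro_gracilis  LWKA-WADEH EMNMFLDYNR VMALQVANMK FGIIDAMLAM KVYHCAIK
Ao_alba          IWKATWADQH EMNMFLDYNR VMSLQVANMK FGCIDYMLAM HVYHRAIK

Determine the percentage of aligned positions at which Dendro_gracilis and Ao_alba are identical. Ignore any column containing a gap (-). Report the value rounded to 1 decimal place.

85.1%

Excluding the 1 gap column leaves 47 comparable sites.
Mismatches occur at site 1 (L→I), site 9 (E→Q), site 23 (A→S), site 33 (I→C), site 36 (A→Y), site 41 (K→H), site 45 (C→R).
40 of the 47 comparable sites match, so the percent identity is 40/47 × 100 = 85.1%.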